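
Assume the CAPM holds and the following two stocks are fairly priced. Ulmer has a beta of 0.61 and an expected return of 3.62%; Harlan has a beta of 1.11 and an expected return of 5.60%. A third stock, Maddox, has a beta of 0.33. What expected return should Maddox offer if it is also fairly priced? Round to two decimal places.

2.51%

MRP (SML slope) = (5.60% − 3.62%) / (1.11 − 0.61) = 1.98% / 0.50 = 3.9600%
R_f (intercept) = 3.62% − 0.61 × 3.9600% = 1.2044%
E(R_Maddox) = R_f + β × MRP = 1.2044% + 0.33 × 3.9600% = 2.51%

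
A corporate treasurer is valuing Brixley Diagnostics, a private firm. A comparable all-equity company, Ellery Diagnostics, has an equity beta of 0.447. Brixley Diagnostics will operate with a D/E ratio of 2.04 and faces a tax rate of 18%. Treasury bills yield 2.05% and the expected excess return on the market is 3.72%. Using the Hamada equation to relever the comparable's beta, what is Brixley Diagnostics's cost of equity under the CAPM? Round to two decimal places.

6.49%

β_L = β_U × [1 + (1 − t)(D/E)] = 0.447 × [1 + (1 − 0.18) × 2.04]
    = 0.447 × [1 + 0.82 × 2.04] = 0.447 × 2.6728 = 1.1947
E(R) = R_f + β_L × MRP = 2.05% + 1.1947 × 3.72% = 6.49%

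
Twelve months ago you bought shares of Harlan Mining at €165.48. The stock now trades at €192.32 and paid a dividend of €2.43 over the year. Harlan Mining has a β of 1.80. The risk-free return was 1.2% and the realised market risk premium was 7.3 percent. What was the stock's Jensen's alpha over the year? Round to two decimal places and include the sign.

Realised HPR = (P1 + D1 − P0) / P0 = (192.32 + 2.43 − 165.48) / 165.48 = 29.27 / 165.48 = 17.6879%
CAPM required = R_f + β·MRP = 1.2% + 1.80 × 7.3% = 14.3400%
α = realised − required = 17.6879% − 14.3400% = +3.35%

+3.35%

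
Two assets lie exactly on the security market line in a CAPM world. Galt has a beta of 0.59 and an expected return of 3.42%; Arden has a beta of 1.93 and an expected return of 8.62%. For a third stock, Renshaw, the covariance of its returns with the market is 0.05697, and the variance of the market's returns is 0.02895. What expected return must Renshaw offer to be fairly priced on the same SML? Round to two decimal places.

8.77%

MRP = (8.62% − 3.42%) / (1.93 − 0.59) = 3.8806%
R_f = 3.42% − 0.59 × 3.8806% = 1.1304%
β_Renshaw = Cov / Var(R_m) = 0.05697 / 0.02895 = 1.9679
E(R_Renshaw) = R_f + β × MRP = 1.1304% + 1.9679 × 3.8806% = 8.77%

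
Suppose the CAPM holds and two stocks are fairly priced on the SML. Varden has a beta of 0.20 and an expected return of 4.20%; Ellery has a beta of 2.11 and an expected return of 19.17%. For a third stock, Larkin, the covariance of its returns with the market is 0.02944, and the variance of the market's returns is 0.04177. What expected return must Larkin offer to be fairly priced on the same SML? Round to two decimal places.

MRP = (19.17% − 4.20%) / (2.11 − 0.20) = 7.8377%
R_f = 4.20% − 0.20 × 7.8377% = 2.6325%
β_Larkin = Cov / Var(R_m) = 0.02944 / 0.04177 = 0.7048
E(R_Larkin) = R_f + β × MRP = 2.6325% + 0.7048 × 7.8377% = 8.16%

8.16%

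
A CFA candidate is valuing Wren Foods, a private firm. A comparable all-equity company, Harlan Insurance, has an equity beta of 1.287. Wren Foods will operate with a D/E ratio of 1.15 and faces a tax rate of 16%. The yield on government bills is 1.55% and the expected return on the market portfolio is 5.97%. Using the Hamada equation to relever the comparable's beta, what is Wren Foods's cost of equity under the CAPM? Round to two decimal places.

12.73%

β_L = β_U × [1 + (1 − t)(D/E)] = 1.287 × [1 + (1 − 0.16) × 1.15]
    = 1.287 × [1 + 0.84 × 1.15] = 1.287 × 1.9660 = 2.5302
MRP = 5.97% − 1.55% = 4.42%
E(R) = R_f + β_L × MRP = 1.55% + 2.5302 × 4.42% = 12.73%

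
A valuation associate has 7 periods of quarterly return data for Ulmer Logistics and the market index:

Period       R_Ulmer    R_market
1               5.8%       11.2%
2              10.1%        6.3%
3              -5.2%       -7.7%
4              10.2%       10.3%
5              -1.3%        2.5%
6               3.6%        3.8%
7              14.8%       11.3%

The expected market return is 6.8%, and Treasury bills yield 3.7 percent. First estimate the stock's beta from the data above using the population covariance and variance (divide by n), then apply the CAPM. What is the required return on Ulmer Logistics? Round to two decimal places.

6.47%

Mean R_i = (5.8 + 10.1 − 5.2 + 10.2 − 1.3 + 3.6 + 14.8) / 7 = 5.4286%
Mean R_m = (11.2 + 6.3 − 7.7 + 10.3 + 2.5 + 3.8 + 11.3) / 7 = 5.3857%
Σ(R_i − R̄_i)(R_m − R̄_m) = 246.7029  ⇒  Cov = 246.7029 / 7 = 35.2433
Σ(R_m − R̄_m)² = 275.8486  ⇒  Var(R_m) = 275.8486 / 7 = 39.4069
β = Cov / Var(R_m) = 35.2433 / 39.4069 = 0.8943
MRP = 6.8% − 3.7% = 3.10%
E(R) = R_f + β × MRP = 3.7% + 0.8943 × 3.1% = 6.47%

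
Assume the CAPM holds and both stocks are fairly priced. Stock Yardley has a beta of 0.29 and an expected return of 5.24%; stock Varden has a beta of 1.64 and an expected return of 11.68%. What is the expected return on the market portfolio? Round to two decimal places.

8.63%

Both satisfy E(R) = R_f + β·MRP, so the slope of the SML is
MRP = (11.68% − 5.24%) / (1.64 − 0.29) = 6.44% / 1.35 = 4.7704%
R_f = E(R_Yardley) − β_Yardley·MRP = 5.24% − 0.29 × 4.7704% = 3.8566%
E(R_m) = R_f + MRP = 3.8566% + 4.7704% = 8.63%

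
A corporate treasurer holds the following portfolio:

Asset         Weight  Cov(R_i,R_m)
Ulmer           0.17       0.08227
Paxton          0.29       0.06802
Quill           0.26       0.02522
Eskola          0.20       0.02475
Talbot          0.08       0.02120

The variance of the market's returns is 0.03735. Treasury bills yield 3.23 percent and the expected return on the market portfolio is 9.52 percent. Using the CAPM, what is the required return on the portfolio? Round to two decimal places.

β_Ulmer = 0.08227 / 0.03735 = 2.2027
β_Paxton = 0.06802 / 0.03735 = 1.8212
β_Quill = 0.02522 / 0.03735 = 0.6752
β_Eskola = 0.02475 / 0.03735 = 0.6627
β_Talbot = 0.02120 / 0.03735 = 0.5676
β_P = Σ w_i β_i = 0.17×2.2027 + 0.29×1.8212 + 0.26×0.6752 + 0.20×0.6627 + 0.08×0.5676 = 1.2561
MRP = 9.52% − 3.23% = 6.29%
E(R_P) = R_f + β_P × MRP = 3.23% + 1.2561 × 6.29% = 11.13%

11.13%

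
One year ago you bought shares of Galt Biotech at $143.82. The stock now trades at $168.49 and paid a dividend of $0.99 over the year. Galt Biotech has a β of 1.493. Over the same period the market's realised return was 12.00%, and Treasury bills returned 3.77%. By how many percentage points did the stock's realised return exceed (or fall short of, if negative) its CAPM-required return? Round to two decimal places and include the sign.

+1.78%

Realised HPR = (P1 + D1 − P0) / P0 = (168.49 + 0.99 − 143.82) / 143.82 = 25.66 / 143.82 = 17.8417%
MRP = 12.00% − 3.77% = 8.23%
CAPM required = R_f + β·MRP = 3.77% + 1.493 × 8.23% = 16.05739%
α = realised − required = 17.8417% − 16.05739% = +1.78%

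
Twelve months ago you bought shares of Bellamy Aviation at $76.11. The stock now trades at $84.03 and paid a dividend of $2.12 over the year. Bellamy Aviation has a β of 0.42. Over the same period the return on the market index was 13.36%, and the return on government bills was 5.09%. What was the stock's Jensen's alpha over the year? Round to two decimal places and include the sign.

+4.63%

Realised HPR = (P1 + D1 − P0) / P0 = (84.03 + 2.12 − 76.11) / 76.11 = 10.04 / 76.11 = 13.1914%
MRP = 13.36% − 5.09% = 8.27%
CAPM required = R_f + β·MRP = 5.09% + 0.42 × 8.27% = 8.5634%
α = realised − required = 13.1914% − 8.5634% = +4.63%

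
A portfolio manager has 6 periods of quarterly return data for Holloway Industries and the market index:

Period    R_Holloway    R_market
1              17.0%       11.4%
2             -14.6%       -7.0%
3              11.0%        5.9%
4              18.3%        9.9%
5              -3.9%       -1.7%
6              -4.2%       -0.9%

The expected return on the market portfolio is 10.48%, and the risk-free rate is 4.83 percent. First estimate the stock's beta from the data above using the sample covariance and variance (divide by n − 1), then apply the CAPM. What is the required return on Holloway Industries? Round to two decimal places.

Mean R_i = (17.0 − 14.6 + 11.0 + 18.3 − 3.9 − 4.2) / 6 = 3.9333%
Mean R_m = (11.4 − 7.0 + 5.9 + 9.9 − 1.7 − 0.9) / 6 = 2.9333%
Σ(R_i − R̄_i)(R_m − R̄_m) = 483.2533  ⇒  Cov = 483.2533 / 5 = 96.6507
Σ(R_m − R̄_m)² = 263.8533  ⇒  Var(R_m) = 263.8533 / 5 = 52.7707
β = Cov / Var(R_m) = 96.6507 / 52.7707 = 1.8315
MRP = 10.48% − 4.83% = 5.65%
E(R) = R_f + β × MRP = 4.83% + 1.8315 × 5.65% = 15.18%

15.18%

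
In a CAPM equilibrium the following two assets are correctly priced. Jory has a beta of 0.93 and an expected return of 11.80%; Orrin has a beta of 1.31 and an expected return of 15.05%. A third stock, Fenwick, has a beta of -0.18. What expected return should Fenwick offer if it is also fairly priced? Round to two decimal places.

2.31%

MRP (SML slope) = (15.05% − 11.80%) / (1.31 − 0.93) = 3.25% / 0.38 = 8.5526%
R_f (intercept) = 11.80% − 0.93 × 8.5526% = 3.8461%
E(R_Fenwick) = R_f + β × MRP = 3.8461% + -0.18 × 8.5526% = 2.31%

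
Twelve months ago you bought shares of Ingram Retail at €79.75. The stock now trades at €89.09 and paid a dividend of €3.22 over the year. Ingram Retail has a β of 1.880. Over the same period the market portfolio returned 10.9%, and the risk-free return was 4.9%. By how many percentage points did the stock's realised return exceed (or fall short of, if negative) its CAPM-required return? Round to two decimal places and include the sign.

Realised HPR = (P1 + D1 − P0) / P0 = (89.09 + 3.22 − 79.75) / 79.75 = 12.56 / 79.75 = 15.7492%
MRP = 10.9% − 4.9% = 6.00%
CAPM required = R_f + β·MRP = 4.9% + 1.880 × 6.0% = 16.1800%
α = realised − required = 15.7492% − 16.1800% = -0.43%

-0.43%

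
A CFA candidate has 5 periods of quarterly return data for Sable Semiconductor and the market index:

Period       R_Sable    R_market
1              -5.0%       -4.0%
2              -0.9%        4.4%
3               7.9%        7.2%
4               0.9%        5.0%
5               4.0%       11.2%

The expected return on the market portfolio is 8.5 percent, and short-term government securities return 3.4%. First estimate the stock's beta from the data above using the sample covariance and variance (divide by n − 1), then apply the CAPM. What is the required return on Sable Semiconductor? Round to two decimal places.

7.07%

Mean R_i = (-5.0 − 0.9 + 7.9 + 0.9 + 4.0) / 5 = 1.3800%
Mean R_m = (-4.0 + 4.4 + 7.2 + 5.0 + 11.2) / 5 = 4.7600%
Σ(R_i − R̄_i)(R_m − R̄_m) = 89.3760  ⇒  Cov = 89.3760 / 4 = 22.3440
Σ(R_m − R̄_m)² = 124.3520  ⇒  Var(R_m) = 124.3520 / 4 = 31.0880
β = Cov / Var(R_m) = 22.3440 / 31.0880 = 0.7187
MRP = 8.5% − 3.4% = 5.10%
E(R) = R_f + β × MRP = 3.4% + 0.7187 × 5.1% = 7.07%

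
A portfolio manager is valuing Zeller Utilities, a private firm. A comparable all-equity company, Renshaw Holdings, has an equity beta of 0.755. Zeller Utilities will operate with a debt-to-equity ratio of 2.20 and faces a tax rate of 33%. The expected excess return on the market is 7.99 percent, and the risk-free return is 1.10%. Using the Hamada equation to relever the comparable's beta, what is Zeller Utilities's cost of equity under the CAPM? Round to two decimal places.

β_L = β_U × [1 + (1 − t)(D/E)] = 0.755 × [1 + (1 − 0.33) × 2.20]
    = 0.755 × [1 + 0.67 × 2.20] = 0.755 × 2.4740 = 1.8679
E(R) = R_f + β_L × MRP = 1.10% + 1.8679 × 7.99% = 16.02%

16.02%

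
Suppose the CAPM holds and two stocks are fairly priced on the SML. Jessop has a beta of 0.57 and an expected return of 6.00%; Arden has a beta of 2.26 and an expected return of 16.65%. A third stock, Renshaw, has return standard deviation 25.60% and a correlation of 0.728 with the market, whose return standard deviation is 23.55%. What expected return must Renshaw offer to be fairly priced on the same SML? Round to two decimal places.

MRP = (16.65% − 6.00%) / (2.26 − 0.57) = 6.3018%
R_f = 6.00% − 0.57 × 6.3018% = 2.4080%
β_Renshaw = ρ·σ_i/σ_m = 0.728 × 25.60 / 23.55 = 0.7914
E(R_Renshaw) = R_f + β × MRP = 2.4080% + 0.7914 × 6.3018% = 7.40%

7.40%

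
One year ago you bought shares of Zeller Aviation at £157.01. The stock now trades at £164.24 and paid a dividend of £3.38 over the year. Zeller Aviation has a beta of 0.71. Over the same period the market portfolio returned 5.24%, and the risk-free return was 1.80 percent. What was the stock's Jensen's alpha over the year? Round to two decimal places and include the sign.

Realised HPR = (P1 + D1 − P0) / P0 = (164.24 + 3.38 − 157.01) / 157.01 = 10.61 / 157.01 = 6.7575%
MRP = 5.24% − 1.80% = 3.44%
CAPM required = R_f + β·MRP = 1.80% + 0.71 × 3.44% = 4.2424%
α = realised − required = 6.7575% − 4.2424% = +2.52%

+2.52%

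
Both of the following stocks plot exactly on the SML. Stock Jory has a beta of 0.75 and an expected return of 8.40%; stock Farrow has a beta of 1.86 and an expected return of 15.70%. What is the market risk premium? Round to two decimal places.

Both satisfy E(R) = R_f + β·MRP, so the slope of the SML is
MRP = (15.70% − 8.40%) / (1.86 − 0.75) = 7.30% / 1.11 = 6.5766%

6.58%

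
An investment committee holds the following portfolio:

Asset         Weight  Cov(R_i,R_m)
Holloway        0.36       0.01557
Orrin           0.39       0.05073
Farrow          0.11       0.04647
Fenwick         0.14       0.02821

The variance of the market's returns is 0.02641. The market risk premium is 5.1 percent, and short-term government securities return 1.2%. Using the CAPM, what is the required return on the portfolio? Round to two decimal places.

7.85%

β_Holloway = 0.01557 / 0.02641 = 0.5895
β_Orrin = 0.05073 / 0.02641 = 1.9209
β_Farrow = 0.04647 / 0.02641 = 1.7596
β_Fenwick = 0.02821 / 0.02641 = 1.0682
β_P = Σ w_i β_i = 0.36×0.5895 + 0.39×1.9209 + 0.11×1.7596 + 0.14×1.0682 = 1.3045
E(R_P) = R_f + β_P × MRP = 1.2% + 1.3045 × 5.1% = 7.85%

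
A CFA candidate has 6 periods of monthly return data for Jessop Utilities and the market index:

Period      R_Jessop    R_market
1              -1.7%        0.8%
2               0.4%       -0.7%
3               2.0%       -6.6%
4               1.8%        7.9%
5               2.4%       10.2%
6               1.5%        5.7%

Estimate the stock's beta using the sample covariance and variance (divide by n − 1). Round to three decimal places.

0.072

Mean R_i = (-1.7 + 0.4 + 2.0 + 1.8 + 2.4 + 1.5) / 6 = 1.0667%
Mean R_m = (0.8 − 0.7 − 6.6 + 7.9 + 10.2 + 5.7) / 6 = 2.8833%
Σ(R_i − R̄_i)(R_m − R̄_m) = 13.9567  ⇒  Cov = 13.9567 / 5 = 2.7913
Σ(R_m − R̄_m)² = 193.7483  ⇒  Var(R_m) = 193.7483 / 5 = 38.7497
β = Cov / Var(R_m) = 2.7913 / 38.7497 = 0.0720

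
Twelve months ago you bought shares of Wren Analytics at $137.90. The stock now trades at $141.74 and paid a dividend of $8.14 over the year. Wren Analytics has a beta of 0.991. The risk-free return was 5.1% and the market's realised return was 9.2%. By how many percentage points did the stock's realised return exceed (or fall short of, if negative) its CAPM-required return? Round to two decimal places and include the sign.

Realised HPR = (P1 + D1 − P0) / P0 = (141.74 + 8.14 − 137.90) / 137.90 = 11.98 / 137.90 = 8.6875%
MRP = 9.2% − 5.1% = 4.10%
CAPM required = R_f + β·MRP = 5.1% + 0.991 × 4.1% = 9.1631%
α = realised − required = 8.6875% − 9.1631% = -0.48%

-0.48%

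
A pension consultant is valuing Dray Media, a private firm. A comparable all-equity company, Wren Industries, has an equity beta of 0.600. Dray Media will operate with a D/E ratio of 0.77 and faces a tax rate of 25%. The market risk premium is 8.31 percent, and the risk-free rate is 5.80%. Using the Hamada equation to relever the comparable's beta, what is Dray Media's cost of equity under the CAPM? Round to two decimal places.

13.67%

β_L = β_U × [1 + (1 − t)(D/E)] = 0.600 × [1 + (1 − 0.25) × 0.77]
    = 0.600 × [1 + 0.75 × 0.77] = 0.600 × 1.5775 = 0.9465
E(R) = R_f + β_L × MRP = 5.80% + 0.9465 × 8.31% = 13.67%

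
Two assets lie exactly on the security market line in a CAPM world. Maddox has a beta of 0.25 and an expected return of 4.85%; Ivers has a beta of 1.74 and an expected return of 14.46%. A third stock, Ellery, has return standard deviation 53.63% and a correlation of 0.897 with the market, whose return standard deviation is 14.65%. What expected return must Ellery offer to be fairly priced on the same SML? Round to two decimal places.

MRP = (14.46% − 4.85%) / (1.74 − 0.25) = 6.4497%
R_f = 4.85% − 0.25 × 6.4497% = 3.2376%
β_Ellery = ρ·σ_i/σ_m = 0.897 × 53.63 / 14.65 = 3.2837
E(R_Ellery) = R_f + β × MRP = 3.2376% + 3.2837 × 6.4497% = 24.42%

24.42%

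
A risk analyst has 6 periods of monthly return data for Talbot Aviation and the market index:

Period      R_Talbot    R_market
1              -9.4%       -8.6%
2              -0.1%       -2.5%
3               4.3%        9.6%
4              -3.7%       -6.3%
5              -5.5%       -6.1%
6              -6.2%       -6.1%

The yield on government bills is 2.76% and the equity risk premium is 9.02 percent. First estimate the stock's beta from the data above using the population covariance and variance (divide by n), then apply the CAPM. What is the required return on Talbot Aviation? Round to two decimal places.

8.85%

Mean R_i = (-9.4 − 0.1 + 4.3 − 3.7 − 5.5 − 6.2) / 6 = -3.4333%
Mean R_m = (-8.6 − 2.5 + 9.6 − 6.3 − 6.1 − 6.1) / 6 = -3.3333%
Σ(R_i − R̄_i)(R_m − R̄_m) = 148.3833  ⇒  Cov = 148.3833 / 6 = 24.7306
Σ(R_m − R̄_m)² = 219.8133  ⇒  Var(R_m) = 219.8133 / 6 = 36.6356
β = Cov / Var(R_m) = 24.7306 / 36.6356 = 0.6750
E(R) = R_f + β × MRP = 2.76% + 0.6750 × 9.02% = 8.85%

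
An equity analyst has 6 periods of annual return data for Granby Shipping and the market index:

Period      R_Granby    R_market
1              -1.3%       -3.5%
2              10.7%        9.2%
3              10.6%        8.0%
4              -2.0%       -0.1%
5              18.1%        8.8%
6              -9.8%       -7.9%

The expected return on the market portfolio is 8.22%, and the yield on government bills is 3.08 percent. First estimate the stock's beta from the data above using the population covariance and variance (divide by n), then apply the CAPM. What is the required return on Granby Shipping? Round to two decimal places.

Mean R_i = (-1.3 + 10.7 + 10.6 − 2.0 + 18.1 − 9.8) / 6 = 4.3833%
Mean R_m = (-3.5 + 9.2 + 8.0 − 0.1 + 8.8 − 7.9) / 6 = 2.4167%
Σ(R_i − R̄_i)(R_m − R̄_m) = 361.1317  ⇒  Cov = 361.1317 / 6 = 60.1886
Σ(R_m − R̄_m)² = 265.7083  ⇒  Var(R_m) = 265.7083 / 6 = 44.2847
β = Cov / Var(R_m) = 60.1886 / 44.2847 = 1.3591
MRP = 8.22% − 3.08% = 5.14%
E(R) = R_f + β × MRP = 3.08% + 1.3591 × 5.14% = 10.07%

10.07%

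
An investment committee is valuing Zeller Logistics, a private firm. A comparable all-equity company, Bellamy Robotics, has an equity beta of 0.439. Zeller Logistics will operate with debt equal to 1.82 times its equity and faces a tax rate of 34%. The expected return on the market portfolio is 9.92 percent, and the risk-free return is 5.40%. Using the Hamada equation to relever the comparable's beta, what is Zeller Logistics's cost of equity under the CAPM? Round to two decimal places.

9.77%

β_L = β_U × [1 + (1 − t)(D/E)] = 0.439 × [1 + (1 − 0.34) × 1.82]
    = 0.439 × [1 + 0.66 × 1.82] = 0.439 × 2.2012 = 0.9663
MRP = 9.92% − 5.40% = 4.52%
E(R) = R_f + β_L × MRP = 5.40% + 0.9663 × 4.52% = 9.77%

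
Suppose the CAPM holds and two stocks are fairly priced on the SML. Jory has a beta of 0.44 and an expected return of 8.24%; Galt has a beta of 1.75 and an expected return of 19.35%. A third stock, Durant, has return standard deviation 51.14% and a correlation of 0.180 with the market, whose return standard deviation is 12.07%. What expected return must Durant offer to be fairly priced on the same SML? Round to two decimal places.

MRP = (19.35% − 8.24%) / (1.75 − 0.44) = 8.4809%
R_f = 8.24% − 0.44 × 8.4809% = 4.5084%
β_Durant = ρ·σ_i/σ_m = 0.180 × 51.14 / 12.07 = 0.7627
E(R_Durant) = R_f + β × MRP = 4.5084% + 0.7627 × 8.4809% = 10.98%

10.98%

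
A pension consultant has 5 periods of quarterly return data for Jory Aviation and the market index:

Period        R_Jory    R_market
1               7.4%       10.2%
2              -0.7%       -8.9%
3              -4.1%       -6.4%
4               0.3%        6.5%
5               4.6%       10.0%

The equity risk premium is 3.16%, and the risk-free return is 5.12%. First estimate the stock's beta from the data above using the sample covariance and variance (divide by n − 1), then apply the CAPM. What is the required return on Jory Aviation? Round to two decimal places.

6.41%

Mean R_i = (7.4 − 0.7 − 4.1 + 0.3 + 4.6) / 5 = 1.5000%
Mean R_m = (10.2 − 8.9 − 6.4 + 6.5 + 10.0) / 5 = 2.2800%
Σ(R_i − R̄_i)(R_m − R̄_m) = 138.8000  ⇒  Cov = 138.8000 / 4 = 34.7000
Σ(R_m − R̄_m)² = 340.4680  ⇒  Var(R_m) = 340.4680 / 4 = 85.1170
β = Cov / Var(R_m) = 34.7000 / 85.1170 = 0.4077
E(R) = R_f + β × MRP = 5.12% + 0.4077 × 3.16% = 6.41%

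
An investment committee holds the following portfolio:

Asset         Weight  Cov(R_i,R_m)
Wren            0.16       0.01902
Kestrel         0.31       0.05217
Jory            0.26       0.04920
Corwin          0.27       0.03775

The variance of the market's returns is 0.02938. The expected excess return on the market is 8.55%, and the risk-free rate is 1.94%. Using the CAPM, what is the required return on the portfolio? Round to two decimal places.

14.22%

β_Wren = 0.01902 / 0.02938 = 0.6474
β_Kestrel = 0.05217 / 0.02938 = 1.7757
β_Jory = 0.04920 / 0.02938 = 1.6746
β_Corwin = 0.03775 / 0.02938 = 1.2849
β_P = Σ w_i β_i = 0.16×0.6474 + 0.31×1.7757 + 0.26×1.6746 + 0.27×1.2849 = 1.4364
E(R_P) = R_f + β_P × MRP = 1.94% + 1.4364 × 8.55% = 14.22%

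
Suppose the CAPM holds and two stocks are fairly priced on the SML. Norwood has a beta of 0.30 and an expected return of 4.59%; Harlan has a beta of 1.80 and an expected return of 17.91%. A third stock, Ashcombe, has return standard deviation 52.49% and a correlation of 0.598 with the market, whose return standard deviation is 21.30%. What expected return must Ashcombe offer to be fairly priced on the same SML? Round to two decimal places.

15.01%

MRP = (17.91% − 4.59%) / (1.80 − 0.30) = 8.8800%
R_f = 4.59% − 0.30 × 8.8800% = 1.9260%
β_Ashcombe = ρ·σ_i/σ_m = 0.598 × 52.49 / 21.30 = 1.4737
E(R_Ashcombe) = R_f + β × MRP = 1.9260% + 1.4737 × 8.8800% = 15.01%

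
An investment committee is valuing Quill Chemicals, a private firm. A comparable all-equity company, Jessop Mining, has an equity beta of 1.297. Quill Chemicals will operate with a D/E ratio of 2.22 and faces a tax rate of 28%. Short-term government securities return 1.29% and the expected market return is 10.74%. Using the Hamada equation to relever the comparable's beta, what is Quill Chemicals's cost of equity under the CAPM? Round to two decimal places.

33.14%

β_L = β_U × [1 + (1 − t)(D/E)] = 1.297 × [1 + (1 − 0.28) × 2.22]
    = 1.297 × [1 + 0.72 × 2.22] = 1.297 × 2.5984 = 3.3701
MRP = 10.74% − 1.29% = 9.45%
E(R) = R_f + β_L × MRP = 1.29% + 3.3701 × 9.45% = 33.14%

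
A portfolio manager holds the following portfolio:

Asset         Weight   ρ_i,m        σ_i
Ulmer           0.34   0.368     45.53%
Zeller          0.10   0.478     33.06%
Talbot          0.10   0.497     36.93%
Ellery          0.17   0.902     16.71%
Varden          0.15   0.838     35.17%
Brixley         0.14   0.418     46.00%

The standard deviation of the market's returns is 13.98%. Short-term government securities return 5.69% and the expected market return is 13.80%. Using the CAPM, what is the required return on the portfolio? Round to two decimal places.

β_Ulmer = 0.368 × 45.53% / 13.98% = 1.1985
β_Zeller = 0.478 × 33.06% / 13.98% = 1.1304
β_Talbot = 0.497 × 36.93% / 13.98% = 1.3129
β_Ellery = 0.902 × 16.71% / 13.98% = 1.0781
β_Varden = 0.838 × 35.17% / 13.98% = 2.1082
β_Brixley = 0.418 × 46.00% / 13.98% = 1.3754
β_P = Σ w_i β_i = 0.34×1.1985 + 0.10×1.1304 + 0.10×1.3129 + 0.17×1.0781 + 0.15×2.1082 + 0.14×1.3754 = 1.3439
MRP = 13.80% − 5.69% = 8.11%
E(R_P) = R_f + β_P × MRP = 5.69% + 1.3439 × 8.11% = 16.59%

16.59%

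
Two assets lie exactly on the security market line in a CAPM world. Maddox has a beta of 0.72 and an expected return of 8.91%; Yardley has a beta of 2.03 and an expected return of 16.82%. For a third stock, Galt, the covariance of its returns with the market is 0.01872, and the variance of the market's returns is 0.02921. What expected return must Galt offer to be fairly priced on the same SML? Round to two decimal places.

MRP = (16.82% − 8.91%) / (2.03 − 0.72) = 6.0382%
R_f = 8.91% − 0.72 × 6.0382% = 4.5625%
β_Galt = Cov / Var(R_m) = 0.01872 / 0.02921 = 0.6409
E(R_Galt) = R_f + β × MRP = 4.5625% + 0.6409 × 6.0382% = 8.43%

8.43%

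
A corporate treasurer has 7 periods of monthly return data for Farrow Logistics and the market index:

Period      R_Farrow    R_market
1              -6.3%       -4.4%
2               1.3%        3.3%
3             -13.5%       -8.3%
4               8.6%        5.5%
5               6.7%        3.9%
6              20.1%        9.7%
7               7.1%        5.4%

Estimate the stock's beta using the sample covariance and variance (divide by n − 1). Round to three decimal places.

1.696

Mean R_i = (-6.3 + 1.3 − 13.5 + 8.6 + 6.7 + 20.1 + 7.1) / 7 = 3.4286%
Mean R_m = (-4.4 + 3.3 − 8.3 + 5.5 + 3.9 + 9.7 + 5.4) / 7 = 2.1571%
Σ(R_i − R̄_i)(R_m − R̄_m) = 399.0286  ⇒  Cov = 399.0286 / 6 = 66.5048
Σ(R_m − R̄_m)² = 235.2771  ⇒  Var(R_m) = 235.2771 / 6 = 39.2129
β = Cov / Var(R_m) = 66.5048 / 39.2129 = 1.6960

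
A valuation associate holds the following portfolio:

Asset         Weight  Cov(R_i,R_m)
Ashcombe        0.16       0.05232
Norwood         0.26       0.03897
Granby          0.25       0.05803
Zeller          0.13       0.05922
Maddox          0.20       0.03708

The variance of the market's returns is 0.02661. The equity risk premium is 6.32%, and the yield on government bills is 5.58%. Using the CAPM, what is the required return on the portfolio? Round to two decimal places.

β_Ashcombe = 0.05232 / 0.02661 = 1.9662
β_Norwood = 0.03897 / 0.02661 = 1.4645
β_Granby = 0.05803 / 0.02661 = 2.1808
β_Zeller = 0.05922 / 0.02661 = 2.2255
β_Maddox = 0.03708 / 0.02661 = 1.3935
β_P = Σ w_i β_i = 0.16×1.9662 + 0.26×1.4645 + 0.25×2.1808 + 0.13×2.2255 + 0.20×1.3935 = 1.8086
E(R_P) = R_f + β_P × MRP = 5.58% + 1.8086 × 6.32% = 17.01%

17.01%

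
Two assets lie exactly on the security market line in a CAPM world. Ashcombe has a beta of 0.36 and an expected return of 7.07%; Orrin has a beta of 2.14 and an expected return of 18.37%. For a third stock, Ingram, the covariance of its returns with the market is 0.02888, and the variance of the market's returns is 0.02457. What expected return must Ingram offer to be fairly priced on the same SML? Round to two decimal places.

MRP = (18.37% − 7.07%) / (2.14 − 0.36) = 6.3483%
R_f = 7.07% − 0.36 × 6.3483% = 4.7846%
β_Ingram = Cov / Var(R_m) = 0.02888 / 0.02457 = 1.1754
E(R_Ingram) = R_f + β × MRP = 4.7846% + 1.1754 × 6.3483% = 12.25%

12.25%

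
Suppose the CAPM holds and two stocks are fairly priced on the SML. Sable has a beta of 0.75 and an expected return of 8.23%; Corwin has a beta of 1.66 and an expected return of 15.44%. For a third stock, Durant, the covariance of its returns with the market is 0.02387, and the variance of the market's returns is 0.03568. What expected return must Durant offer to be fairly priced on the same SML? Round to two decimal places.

MRP = (15.44% − 8.23%) / (1.66 − 0.75) = 7.9231%
R_f = 8.23% − 0.75 × 7.9231% = 2.2877%
β_Durant = Cov / Var(R_m) = 0.02387 / 0.03568 = 0.6690
E(R_Durant) = R_f + β × MRP = 2.2877% + 0.6690 × 7.9231% = 7.59%

7.59%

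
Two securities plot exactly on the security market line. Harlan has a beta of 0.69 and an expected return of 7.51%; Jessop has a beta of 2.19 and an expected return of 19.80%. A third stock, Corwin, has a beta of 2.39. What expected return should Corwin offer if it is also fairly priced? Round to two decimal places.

MRP (SML slope) = (19.80% − 7.51%) / (2.19 − 0.69) = 12.29% / 1.50 = 8.1933%
R_f (intercept) = 7.51% − 0.69 × 8.1933% = 1.8566%
E(R_Corwin) = R_f + β × MRP = 1.8566% + 2.39 × 8.1933% = 21.44%

21.44%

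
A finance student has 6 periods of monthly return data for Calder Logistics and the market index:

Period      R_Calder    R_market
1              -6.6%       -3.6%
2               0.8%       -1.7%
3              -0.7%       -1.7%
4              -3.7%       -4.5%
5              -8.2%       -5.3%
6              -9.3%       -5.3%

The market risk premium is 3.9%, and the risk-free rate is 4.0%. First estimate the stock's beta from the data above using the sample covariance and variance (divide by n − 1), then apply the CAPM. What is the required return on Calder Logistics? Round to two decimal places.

12.77%

Mean R_i = (-6.6 + 0.8 − 0.7 − 3.7 − 8.2 − 9.3) / 6 = -4.6167%
Mean R_m = (-3.6 − 1.7 − 1.7 − 4.5 − 5.3 − 5.3) / 6 = -3.6833%
Σ(R_i − R̄_i)(R_m − R̄_m) = 30.9617  ⇒  Cov = 30.9617 / 5 = 6.1923
Σ(R_m − R̄_m)² = 13.7683  ⇒  Var(R_m) = 13.7683 / 5 = 2.7537
β = Cov / Var(R_m) = 6.1923 / 2.7537 = 2.2487
E(R) = R_f + β × MRP = 4.0% + 2.2487 × 3.9% = 12.77%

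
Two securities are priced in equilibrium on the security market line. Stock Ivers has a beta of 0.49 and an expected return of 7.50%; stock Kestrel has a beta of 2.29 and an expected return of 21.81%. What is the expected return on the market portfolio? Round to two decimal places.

Both satisfy E(R) = R_f + β·MRP, so the slope of the SML is
MRP = (21.81% − 7.50%) / (2.29 − 0.49) = 14.31% / 1.80 = 7.9500%
R_f = E(R_Ivers) − β_Ivers·MRP = 7.50% − 0.49 × 7.9500% = 3.6045%
E(R_m) = R_f + MRP = 3.6045% + 7.9500% = 11.55%

11.55%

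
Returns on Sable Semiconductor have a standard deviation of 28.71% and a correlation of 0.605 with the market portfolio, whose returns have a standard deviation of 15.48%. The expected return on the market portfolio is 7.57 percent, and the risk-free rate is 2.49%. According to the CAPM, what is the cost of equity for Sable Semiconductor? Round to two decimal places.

β = ρ × σ_i / σ_m = 0.605 × 28.71% / 15.48% = 1.1221
MRP = 7.57% − 2.49% = 5.08%
E(R) = 2.49% + 1.1221 × 5.08% = 8.19%

8.19%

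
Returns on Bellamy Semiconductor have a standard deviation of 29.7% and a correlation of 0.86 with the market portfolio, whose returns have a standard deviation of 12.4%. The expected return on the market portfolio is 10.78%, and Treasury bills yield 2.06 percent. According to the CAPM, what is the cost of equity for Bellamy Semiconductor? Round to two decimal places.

20.02%

β = ρ × σ_i / σ_m = 0.86 × 29.7% / 12.4% = 2.0598
MRP = 10.78% − 2.06% = 8.72%
E(R) = 2.06% + 2.0598 × 8.72% = 20.02%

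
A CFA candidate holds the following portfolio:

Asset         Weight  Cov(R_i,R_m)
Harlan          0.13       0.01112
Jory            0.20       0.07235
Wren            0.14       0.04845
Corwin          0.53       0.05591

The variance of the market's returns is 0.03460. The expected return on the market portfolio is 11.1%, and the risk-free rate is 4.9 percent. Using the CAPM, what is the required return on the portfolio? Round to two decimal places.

β_Harlan = 0.01112 / 0.03460 = 0.3214
β_Jory = 0.07235 / 0.03460 = 2.0910
β_Wren = 0.04845 / 0.03460 = 1.4003
β_Corwin = 0.05591 / 0.03460 = 1.6159
β_P = Σ w_i β_i = 0.13×0.3214 + 0.20×2.0910 + 0.14×1.4003 + 0.53×1.6159 = 1.5125
MRP = 11.1% − 4.9% = 6.20%
E(R_P) = R_f + β_P × MRP = 4.9% + 1.5125 × 6.2% = 14.28%

14.28%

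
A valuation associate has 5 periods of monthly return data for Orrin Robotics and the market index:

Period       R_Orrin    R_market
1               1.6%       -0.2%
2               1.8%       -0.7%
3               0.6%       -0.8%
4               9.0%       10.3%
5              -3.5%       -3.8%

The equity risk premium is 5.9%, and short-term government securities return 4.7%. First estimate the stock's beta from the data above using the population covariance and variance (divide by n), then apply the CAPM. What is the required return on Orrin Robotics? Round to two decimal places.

Mean R_i = (1.6 + 1.8 + 0.6 + 9.0 − 3.5) / 5 = 1.9000%
Mean R_m = (-0.2 − 0.7 − 0.8 + 10.3 − 3.8) / 5 = 0.9600%
Σ(R_i − R̄_i)(R_m − R̄_m) = 94.8200  ⇒  Cov = 94.8200 / 5 = 18.9640
Σ(R_m − R̄_m)² = 117.0920  ⇒  Var(R_m) = 117.0920 / 5 = 23.4184
β = Cov / Var(R_m) = 18.9640 / 23.4184 = 0.8098
E(R) = R_f + β × MRP = 4.7% + 0.8098 × 5.9% = 9.48%

9.48%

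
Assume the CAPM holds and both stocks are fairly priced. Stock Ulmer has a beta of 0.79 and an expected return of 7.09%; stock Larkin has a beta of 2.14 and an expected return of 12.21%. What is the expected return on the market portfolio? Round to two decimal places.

7.89%

Both satisfy E(R) = R_f + β·MRP, so the slope of the SML is
MRP = (12.21% − 7.09%) / (2.14 − 0.79) = 5.12% / 1.35 = 3.7926%
R_f = E(R_Ulmer) − β_Ulmer·MRP = 7.09% − 0.79 × 3.7926% = 4.0938%
E(R_m) = R_f + MRP = 4.0938% + 3.7926% = 7.89%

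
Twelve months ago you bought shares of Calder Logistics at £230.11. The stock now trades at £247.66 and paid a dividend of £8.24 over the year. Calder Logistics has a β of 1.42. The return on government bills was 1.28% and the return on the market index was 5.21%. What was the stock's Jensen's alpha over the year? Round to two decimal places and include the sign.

Realised HPR = (P1 + D1 − P0) / P0 = (247.66 + 8.24 − 230.11) / 230.11 = 25.79 / 230.11 = 11.2077%
MRP = 5.21% − 1.28% = 3.93%
CAPM required = R_f + β·MRP = 1.28% + 1.42 × 3.93% = 6.8606%
α = realised − required = 11.2077% − 6.8606% = +4.35%

+4.35%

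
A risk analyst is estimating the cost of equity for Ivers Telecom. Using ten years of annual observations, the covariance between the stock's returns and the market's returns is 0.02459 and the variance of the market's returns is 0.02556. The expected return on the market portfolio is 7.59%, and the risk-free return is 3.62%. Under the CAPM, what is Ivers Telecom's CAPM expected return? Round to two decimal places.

7.44%

β = Cov(R_i, R_m) / Var(R_m) = 0.02459 / 0.02556 = 0.9621
MRP = 7.59% − 3.62% = 3.97%
E(R) = R_f + β × MRP = 3.62% + 0.9621 × 3.97% = 7.44%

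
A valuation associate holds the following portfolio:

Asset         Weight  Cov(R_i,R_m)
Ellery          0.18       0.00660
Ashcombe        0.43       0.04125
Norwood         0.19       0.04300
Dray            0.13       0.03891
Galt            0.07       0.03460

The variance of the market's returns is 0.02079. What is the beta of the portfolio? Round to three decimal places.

1.663

β_Ellery = 0.00660 / 0.02079 = 0.3175
β_Ashcombe = 0.04125 / 0.02079 = 1.9841
β_Norwood = 0.04300 / 0.02079 = 2.0683
β_Dray = 0.03891 / 0.02079 = 1.8716
β_Galt = 0.03460 / 0.02079 = 1.6643
β_P = Σ w_i β_i = 0.18×0.3175 + 0.43×1.9841 + 0.19×2.0683 + 0.13×1.8716 + 0.07×1.6643 = 1.6631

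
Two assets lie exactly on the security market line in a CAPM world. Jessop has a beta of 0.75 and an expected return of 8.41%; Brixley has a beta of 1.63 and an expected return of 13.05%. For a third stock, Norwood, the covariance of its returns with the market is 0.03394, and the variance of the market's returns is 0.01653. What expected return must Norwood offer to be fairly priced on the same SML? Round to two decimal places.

15.28%

MRP = (13.05% − 8.41%) / (1.63 − 0.75) = 5.2727%
R_f = 8.41% − 0.75 × 5.2727% = 4.4555%
β_Norwood = Cov / Var(R_m) = 0.03394 / 0.01653 = 2.0532
E(R_Norwood) = R_f + β × MRP = 4.4555% + 2.0532 × 5.2727% = 15.28%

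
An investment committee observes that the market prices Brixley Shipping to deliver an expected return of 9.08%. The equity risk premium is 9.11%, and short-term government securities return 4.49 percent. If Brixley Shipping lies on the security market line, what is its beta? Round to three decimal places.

0.504

β = (E(R) − R_f) / MRP = (9.08% − 4.49%) / 9.11% = 4.59% / 9.11% = 0.504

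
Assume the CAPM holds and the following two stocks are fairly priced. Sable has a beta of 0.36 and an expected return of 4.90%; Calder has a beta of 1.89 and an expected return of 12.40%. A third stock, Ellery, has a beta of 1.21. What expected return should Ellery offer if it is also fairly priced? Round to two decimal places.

9.07%

MRP (SML slope) = (12.40% − 4.90%) / (1.89 − 0.36) = 7.50% / 1.53 = 4.9020%
R_f (intercept) = 4.90% − 0.36 × 4.9020% = 3.1353%
E(R_Ellery) = R_f + β × MRP = 3.1353% + 1.21 × 4.9020% = 9.07%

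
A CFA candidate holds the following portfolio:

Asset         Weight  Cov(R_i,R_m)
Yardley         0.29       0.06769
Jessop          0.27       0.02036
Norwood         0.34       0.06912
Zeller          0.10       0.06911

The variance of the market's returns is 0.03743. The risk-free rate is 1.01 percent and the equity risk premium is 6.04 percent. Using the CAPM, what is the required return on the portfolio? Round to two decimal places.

9.97%

β_Yardley = 0.06769 / 0.03743 = 1.8084
β_Jessop = 0.02036 / 0.03743 = 0.5439
β_Norwood = 0.06912 / 0.03743 = 1.8466
β_Zeller = 0.06911 / 0.03743 = 1.8464
β_P = Σ w_i β_i = 0.29×1.8084 + 0.27×0.5439 + 0.34×1.8466 + 0.10×1.8464 = 1.4838
E(R_P) = R_f + β_P × MRP = 1.01% + 1.4838 × 6.04% = 9.97%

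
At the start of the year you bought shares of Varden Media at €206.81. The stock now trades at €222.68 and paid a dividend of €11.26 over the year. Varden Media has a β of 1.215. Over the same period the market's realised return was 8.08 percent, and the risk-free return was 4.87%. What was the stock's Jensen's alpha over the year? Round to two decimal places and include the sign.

Realised HPR = (P1 + D1 − P0) / P0 = (222.68 + 11.26 − 206.81) / 206.81 = 27.13 / 206.81 = 13.1183%
MRP = 8.08% − 4.87% = 3.21%
CAPM required = R_f + β·MRP = 4.87% + 1.215 × 3.21% = 8.77015%
α = realised − required = 13.1183% − 8.77015% = +4.35%

+4.35%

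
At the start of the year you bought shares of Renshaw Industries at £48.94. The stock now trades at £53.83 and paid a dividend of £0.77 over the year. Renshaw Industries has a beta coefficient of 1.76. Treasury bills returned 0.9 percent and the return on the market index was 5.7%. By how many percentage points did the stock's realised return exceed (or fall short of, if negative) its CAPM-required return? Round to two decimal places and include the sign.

Realised HPR = (P1 + D1 − P0) / P0 = (53.83 + 0.77 − 48.94) / 48.94 = 5.66 / 48.94 = 11.5652%
MRP = 5.7% − 0.9% = 4.80%
CAPM required = R_f + β·MRP = 0.9% + 1.76 × 4.8% = 9.3480%
α = realised − required = 11.5652% − 9.3480% = +2.22%

+2.22%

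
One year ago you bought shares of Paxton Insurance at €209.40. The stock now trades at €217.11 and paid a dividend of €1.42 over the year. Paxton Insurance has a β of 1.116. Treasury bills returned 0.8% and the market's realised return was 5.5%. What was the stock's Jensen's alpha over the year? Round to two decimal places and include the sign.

Realised HPR = (P1 + D1 − P0) / P0 = (217.11 + 1.42 − 209.40) / 209.40 = 9.13 / 209.40 = 4.3601%
MRP = 5.5% − 0.8% = 4.70%
CAPM required = R_f + β·MRP = 0.8% + 1.116 × 4.7% = 6.0452%
α = realised − required = 4.3601% − 6.0452% = -1.69%

-1.69%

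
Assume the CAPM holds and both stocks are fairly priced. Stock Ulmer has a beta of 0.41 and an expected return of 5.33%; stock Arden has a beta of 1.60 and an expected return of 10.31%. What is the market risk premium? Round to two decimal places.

Both satisfy E(R) = R_f + β·MRP, so the slope of the SML is
MRP = (10.31% − 5.33%) / (1.60 − 0.41) = 4.98% / 1.19 = 4.1849%

4.18%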